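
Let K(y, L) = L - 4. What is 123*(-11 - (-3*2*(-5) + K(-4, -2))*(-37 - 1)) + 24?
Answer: 110847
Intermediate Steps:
K(y, L) = -4 + L
123*(-11 - (-3*2*(-5) + K(-4, -2))*(-37 - 1)) + 24 = 123*(-11 - (-3*2*(-5) + (-4 - 2))*(-37 - 1)) + 24 = 123*(-11 - (-6*(-5) - 6)*(-38)) + 24 = 123*(-11 - (30 - 6)*(-38)) + 24 = 123*(-11 - 24*(-38)) + 24 = 123*(-11 - 1*(-912)) + 24 = 123*(-11 + 912) + 24 = 123*901 + 24 = 110823 + 24 = 110847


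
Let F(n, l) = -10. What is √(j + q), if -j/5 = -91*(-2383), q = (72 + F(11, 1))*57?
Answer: I*√1080731 ≈ 1039.6*I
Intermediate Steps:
q = 3534 (q = (72 - 10)*57 = 62*57 = 3534)
j = -1084265 (j = -(-455)*(-2383) = -5*216853 = -1084265)
√(j + q) = √(-1084265 + 3534) = √(-1080731) = I*√1080731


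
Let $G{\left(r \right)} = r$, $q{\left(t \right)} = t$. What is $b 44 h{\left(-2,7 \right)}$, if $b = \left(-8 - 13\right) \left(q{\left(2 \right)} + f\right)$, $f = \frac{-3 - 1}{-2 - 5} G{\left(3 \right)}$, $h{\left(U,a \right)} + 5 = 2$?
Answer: $10296$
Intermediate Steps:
$h{\left(U,a \right)} = -3$ ($h{\left(U,a \right)} = -5 + 2 = -3$)
$f = \frac{12}{7}$ ($f = \frac{-3 - 1}{-2 - 5} \cdot 3 = - \frac{4}{-7} \cdot 3 = \left(-4\right) \left(- \frac{1}{7}\right) 3 = \frac{4}{7} \cdot 3 = \frac{12}{7} \approx 1.7143$)
$b = -78$ ($b = \left(-8 - 13\right) \left(2 + \frac{12}{7}\right) = \left(-21\right) \frac{26}{7} = -78$)
$b 44 h{\left(-2,7 \right)} = \left(-78\right) 44 \left(-3\right) = \left(-3432\right) \left(-3\right) = 10296$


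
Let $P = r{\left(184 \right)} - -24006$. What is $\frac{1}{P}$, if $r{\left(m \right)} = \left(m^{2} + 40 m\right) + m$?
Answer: $\frac{1}{65406} \approx 1.5289 \cdot 10^{-5}$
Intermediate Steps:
$r{\left(m \right)} = m^{2} + 41 m$
$P = 65406$ ($P = 184 \left(41 + 184\right) - -24006 = 184 \cdot 225 + 24006 = 41400 + 24006 = 65406$)
$\frac{1}{P} = \frac{1}{65406}$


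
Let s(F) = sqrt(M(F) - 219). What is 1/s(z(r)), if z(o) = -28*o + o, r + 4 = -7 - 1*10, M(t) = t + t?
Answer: sqrt(915)/915 ≈ 0.033059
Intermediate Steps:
M(t) = 2*t
r = -21 (r = -4 + (-7 - 1*10) = -4 + (-7 - 10) = -4 - 17 = -21)
z(o) = -27*o
s(F) = sqrt(-219 + 2*F) (s(F) = sqrt(2*F - 219) = sqrt(-219 + 2*F))
1/s(z(r)) = 1/(sqrt(-219 + 2*(-27*(-21)))) = 1/(sqrt(-219 + 2*567)) = 1/(sqrt(-219 + 1134)) = 1/(sqrt(915)) = sqrt(915)/915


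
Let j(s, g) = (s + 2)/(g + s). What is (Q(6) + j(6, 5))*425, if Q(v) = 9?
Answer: 45475/11 ≈ 4134.1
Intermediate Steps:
j(s, g) = (2 + s)/(g + s)
(Q(6) + j(6, 5))*425 = (9 + (2 + 6)/(5 + 6))*425 = (9 + 8/11)*425 = (107/11)*425 = 45475/11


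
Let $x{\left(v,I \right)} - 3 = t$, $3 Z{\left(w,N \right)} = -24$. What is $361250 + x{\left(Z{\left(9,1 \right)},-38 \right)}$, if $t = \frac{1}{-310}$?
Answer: $\frac{111988429}{310} \approx 3.6125 \cdot 10^{5}$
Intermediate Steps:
$Z{\left(w,N \right)} = -8$ ($Z{\left(w,N \right)} = \frac{1}{3} \left(-24\right) = -8$)
$t = - \frac{1}{310} \approx -0.0032258$
$x{\left(v,I \right)} = \frac{929}{310}$ ($x{\left(v,I \right)} = 3 - \frac{1}{310} = \frac{929}{310}$)
$361250 + x{\left(Z{\left(9,1 \right)},-38 \right)} = 361250 + \frac{929}{310} = \frac{111988429}{310}$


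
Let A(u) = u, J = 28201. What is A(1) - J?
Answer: -28200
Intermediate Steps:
A(1) - J = 1 - 1*28201 = 1 - 28201 = -28200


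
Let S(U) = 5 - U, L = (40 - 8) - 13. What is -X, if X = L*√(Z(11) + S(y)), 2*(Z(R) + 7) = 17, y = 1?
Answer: -19*√22/2 ≈ -44.559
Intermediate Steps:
L = 19 (L = 32 - 13 = 19)
Z(R) = 3/2 (Z(R) = -7 + (½)*17 = -7 + 17/2 = 3/2)
X = 19*√22/2 (X = 19*√(3/2 + (5 - 1*1)) = 19*√(3/2 + (5 - 1)) = 19*√(3/2 + 4) = 19*√(11/2) = 19*(√22/2) = 19*√22/2 ≈ 44.559)
-X = -19*√22/2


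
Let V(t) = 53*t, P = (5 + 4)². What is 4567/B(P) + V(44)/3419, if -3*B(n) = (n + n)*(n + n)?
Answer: 4785763/29909412 ≈ 0.16001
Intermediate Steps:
P = 81 (P = 9² = 81)
B(n) = -4*n²/3 (B(n) = -(n + n)*(n + n)/3 = -2*n*2*n/3 = -4*n²/3)
4567/B(P) + V(44)/3419 = 4567/((-4/3*81²)) + (53*44)/3419 = 4567/((-4/3*6561)) + 2332*(1/3419) = 4567/(-8748) + 2332/3419 = 4567*(-1/8748) + 2332/3419 = -4567/8748 + 2332/3419 = 4785763/29909412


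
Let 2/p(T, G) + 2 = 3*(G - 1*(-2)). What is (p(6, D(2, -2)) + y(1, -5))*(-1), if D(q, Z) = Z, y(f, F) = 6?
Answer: -5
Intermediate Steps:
p(T, G) = 2/(4 + 3*G) (p(T, G) = 2/(-2 + 3*(G - 1*(-2))) = 2/(-2 + 3*(G + 2)) = 2/(-2 + 3*(2 + G)) = 2/(-2 + (6 + 3*G)) = 2/(4 + 3*G))
(p(6, D(2, -2)) + y(1, -5))*(-1) = (2/(4 + 3*(-2)) + 6)*(-1) = (2/(4 - 6) + 6)*(-1) = (2/(-2) + 6)*(-1) = (2*(-½) + 6)*(-1) = (-1 + 6)*(-1) = 5*(-1) = -5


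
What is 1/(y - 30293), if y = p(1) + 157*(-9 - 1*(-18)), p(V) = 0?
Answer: -1/28880 ≈ -3.4626e-5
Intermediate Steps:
y = 1413 (y = 0 + 157*(-9 - 1*(-18)) = 0 + 157*(-9 + 18) = 0 + 157*9 = 0 + 1413 = 1413)
1/(y - 30293) = 1/(1413 - 30293) = 1/(-28880) = -1/28880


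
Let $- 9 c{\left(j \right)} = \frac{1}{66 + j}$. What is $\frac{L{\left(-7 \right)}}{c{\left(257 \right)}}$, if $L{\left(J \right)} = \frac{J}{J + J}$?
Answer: $- \frac{2907}{2} \approx -1453.5$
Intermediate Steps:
$c{\left(j \right)} = - \frac{1}{9 \left(66 + j\right)}$
$L{\left(J \right)} = \frac{1}{2}$ ($L{\left(J \right)} = \frac{J}{2 J} = J \frac{1}{2 J} = \frac{1}{2}$)
$\frac{L{\left(-7 \right)}}{c{\left(257 \right)}} = \frac{1}{2 \left(- \frac{1}{594 + 9 \cdot 257}\right)} = \frac{1}{2 \left(- \frac{1}{594 + 2313}\right)} = \frac{1}{2 \left(- \frac{1}{2907}\right)} = \frac{1}{2} \left(-2907\right) = - \frac{2907}{2}$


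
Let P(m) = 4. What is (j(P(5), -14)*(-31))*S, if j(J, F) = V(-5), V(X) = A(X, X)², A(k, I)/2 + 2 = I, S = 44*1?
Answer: -267344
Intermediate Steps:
S = 44
A(k, I) = -4 + 2*I
V(X) = (-4 + 2*X)²
j(J, F) = 196 (j(J, F) = 4*(-2 - 5)² = 4*(-7)² = 4*49 = 196)
(j(P(5), -14)*(-31))*S = (196*(-31))*44 = -6076*44 = -267344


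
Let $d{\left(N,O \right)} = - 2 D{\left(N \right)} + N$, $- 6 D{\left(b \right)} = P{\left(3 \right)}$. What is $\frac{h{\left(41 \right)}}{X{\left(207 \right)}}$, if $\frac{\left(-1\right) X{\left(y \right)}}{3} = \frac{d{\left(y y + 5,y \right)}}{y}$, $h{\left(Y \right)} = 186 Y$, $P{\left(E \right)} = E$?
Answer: $- \frac{175398}{14285} \approx -12.278$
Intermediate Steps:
$D{\left(b \right)} = - \frac{1}{2}$ ($D{\left(b \right)} = \left(- \frac{1}{6}\right) 3 = - \frac{1}{2}$)
$d{\left(N,O \right)} = 1 + N$ ($d{\left(N,O \right)} = \left(-2\right) \left(- \frac{1}{2}\right) + N = 1 + N$)
$X{\left(y \right)} = - \frac{3 \left(6 + y^{2}\right)}{y}$ ($X{\left(y \right)} = - 3 \frac{1 + \left(y y + 5\right)}{y} = - 3 \frac{1 + \left(y^{2} + 5\right)}{y} = - 3 \frac{1 + \left(5 + y^{2}\right)}{y} = - 3 \frac{6 + y^{2}}{y} = - \frac{3 \left(6 + y^{2}\right)}{y}$)
$\frac{h{\left(41 \right)}}{X{\left(207 \right)}} = \frac{186 \cdot 41}{- \frac{18}{207} - 621} = \frac{7626}{\left(-18\right) \frac{1}{207} - 621} = \frac{7626}{- \frac{2}{23} - 621} = \frac{7626}{- \frac{14285}{23}} = 7626 \left(- \frac{23}{14285}\right) = - \frac{175398}{14285}$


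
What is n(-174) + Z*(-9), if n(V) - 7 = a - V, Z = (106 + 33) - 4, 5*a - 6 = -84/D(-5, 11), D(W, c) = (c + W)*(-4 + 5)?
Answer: -5178/5 ≈ -1035.6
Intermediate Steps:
D(W, c) = W + c (D(W, c) = (W + c)*1 = W + c)
a = -8/5 (a = 6/5 + (-84/(-5 + 11))/5 = 6/5 + (-84/6)/5 = 6/5 + (-84*1/6)/5 = 6/5 + (1/5)*(-14) = 6/5 - 14/5 = -8/5 ≈ -1.6000)
Z = 135 (Z = 139 - 4 = 135)
n(V) = 27/5 - V (n(V) = 7 + (-8/5 - V) = 27/5 - V)
n(-174) + Z*(-9) = (27/5 - 1*(-174)) + 135*(-9) = (27/5 + 174) - 1215 = 897/5 - 1215 = -5178/5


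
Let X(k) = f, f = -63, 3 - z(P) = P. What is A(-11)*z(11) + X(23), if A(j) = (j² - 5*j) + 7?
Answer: -1527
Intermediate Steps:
z(P) = 3 - P
X(k) = -63
A(j) = 7 + j² - 5*j
A(-11)*z(11) + X(23) = (7 + (-11)² - 5*(-11))*(3 - 1*11) - 63 = (7 + 121 + 55)*(3 - 11) - 63 = 183*(-8) - 63 = -1464 - 63 = -1527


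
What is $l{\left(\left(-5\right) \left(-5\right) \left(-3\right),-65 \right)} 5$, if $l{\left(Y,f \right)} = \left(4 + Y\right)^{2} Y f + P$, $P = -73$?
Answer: $122874010$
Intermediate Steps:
$l{\left(Y,f \right)} = -73 + Y f \left(4 + Y\right)^{2}$ ($l{\left(Y,f \right)} = \left(4 + Y\right)^{2} Y f - 73 = Y \left(4 + Y\right)^{2} f - 73 = Y f \left(4 + Y\right)^{2} - 73 = -73 + Y f \left(4 + Y\right)^{2}$)
$l{\left(\left(-5\right) \left(-5\right) \left(-3\right),-65 \right)} 5 = \left(-73 + \left(-5\right) \left(-5\right) \left(-3\right) \left(-65\right) \left(4 + \left(-5\right) \left(-5\right) \left(-3\right)\right)^{2}\right) 5 = \left(-73 + 25 \left(-3\right) \left(-65\right) \left(4 + 25 \left(-3\right)\right)^{2}\right) 5 = \left(-73 - - 4875 \left(4 - 75\right)^{2}\right) 5 = \left(-73 - - 4875 \left(-71\right)^{2}\right) 5 = \left(-73 - \left(-4875\right) 5041\right) 5 = \left(-73 + 24574875\right) 5 = 24574802 \cdot 5 = 122874010$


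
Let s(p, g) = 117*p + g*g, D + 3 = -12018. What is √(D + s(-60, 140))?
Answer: √559 ≈ 23.643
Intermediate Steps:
D = -12021 (D = -3 - 12018 = -12021)
s(p, g) = g² + 117*p (s(p, g) = 117*p + g² = g² + 117*p)
√(D + s(-60, 140)) = √(-12021 + (140² + 117*(-60))) = √(-12021 + (19600 - 7020)) = √(-12021 + 12580) = √559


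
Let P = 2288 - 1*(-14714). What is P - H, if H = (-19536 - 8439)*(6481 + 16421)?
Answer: 640700452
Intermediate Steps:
H = -640683450 (H = -27975*22902 = -640683450)
P = 17002 (P = 2288 + 14714 = 17002)
P - H = 17002 - 1*(-640683450) = 17002 + 640683450 = 640700452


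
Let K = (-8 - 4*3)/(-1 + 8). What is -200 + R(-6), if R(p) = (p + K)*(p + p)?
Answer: -656/7 ≈ -93.714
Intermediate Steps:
K = -20/7 (K = (-8 - 12)/7 = -20*⅐ = -20/7 ≈ -2.8571)
R(p) = 2*p*(-20/7 + p) (R(p) = (p - 20/7)*(p + p) = (-20/7 + p)*(2*p) = 2*p*(-20/7 + p))
-200 + R(-6) = -200 + (2/7)*(-6)*(-20 + 7*(-6)) = -200 + (2/7)*(-6)*(-20 - 42) = -200 + (2/7)*(-6)*(-62) = -200 + 744/7 = -656/7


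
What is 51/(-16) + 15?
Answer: 189/16 ≈ 11.813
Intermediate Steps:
51/(-16) + 15 = 51*(-1/16) + 15 = -51/16 + 15 = 189/16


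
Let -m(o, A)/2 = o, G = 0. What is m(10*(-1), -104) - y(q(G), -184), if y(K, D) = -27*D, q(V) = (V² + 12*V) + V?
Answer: -4948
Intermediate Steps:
m(o, A) = -2*o
q(V) = V² + 13*V
m(10*(-1), -104) - y(q(G), -184) = -20*(-1) - (-27)*(-184) = -2*(-10) - 1*4968 = 20 - 4968 = -4948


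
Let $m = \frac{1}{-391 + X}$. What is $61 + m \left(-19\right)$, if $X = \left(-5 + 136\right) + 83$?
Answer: $\frac{10816}{177} \approx 61.107$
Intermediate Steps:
$X = 214$ ($X = 131 + 83 = 214$)
$m = - \frac{1}{177}$ ($m = \frac{1}{-391 + 214} = \frac{1}{-177} = - \frac{1}{177} \approx -0.0056497$)
$61 + m \left(-19\right) = 61 - - \frac{19}{177} = 61 + \frac{19}{177} = \frac{10816}{177}$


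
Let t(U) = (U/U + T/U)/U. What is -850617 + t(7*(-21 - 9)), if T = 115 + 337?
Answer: -18756104729/22050 ≈ -8.5062e+5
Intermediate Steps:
T = 452
t(U) = (1 + 452/U)/U (t(U) = (U/U + 452/U)/U = (1 + 452/U)/U)
-850617 + t(7*(-21 - 9)) = -850617 + (452 + 7*(-21 - 9))/(7*(-21 - 9))² = -850617 + (452 + 7*(-30))/(7*(-30))² = -850617 + (452 - 210)/(-210)² = -850617 + (1/44100)*242 = -850617 + 121/22050 = -18756104729/22050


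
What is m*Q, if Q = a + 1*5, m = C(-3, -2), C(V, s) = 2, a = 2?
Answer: 14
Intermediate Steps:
m = 2
Q = 7 (Q = 2 + 1*5 = 2 + 5 = 7)
m*Q = 2*7 = 14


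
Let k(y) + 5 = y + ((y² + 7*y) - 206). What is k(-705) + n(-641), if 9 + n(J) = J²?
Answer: 902046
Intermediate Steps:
k(y) = -211 + y² + 8*y (k(y) = -5 + (y + ((y² + 7*y) - 206)) = -5 + (y + (-206 + y² + 7*y)) = -5 + (-206 + y² + 8*y) = -211 + y² + 8*y)
n(J) = -9 + J²
k(-705) + n(-641) = (-211 + (-705)² + 8*(-705)) + (-9 + (-641)²) = (-211 + 497025 - 5640) + (-9 + 410881) = 491174 + 410872 = 902046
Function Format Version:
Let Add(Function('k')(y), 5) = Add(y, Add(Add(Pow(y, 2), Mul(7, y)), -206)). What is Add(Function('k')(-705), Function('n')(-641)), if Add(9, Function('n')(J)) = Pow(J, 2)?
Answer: 902046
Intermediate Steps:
Function('k')(y) = Add(-211, Pow(y, 2), Mul(8, y)) (Function('k')(y) = Add(-5, Add(y, Add(Add(Pow(y, 2), Mul(7, y)), -206))) = Add(-5, Add(y, Add(-206, Pow(y, 2), Mul(7, y)))) = Add(-5, Add(-206, Pow(y, 2), Mul(8, y))) = Add(-211, Pow(y, 2), Mul(8, y)))
Function('n')(J) = Add(-9, Pow(J, 2))
Add(Function('k')(-705), Function('n')(-641)) = Add(Add(-211, Pow(-705, 2), Mul(8, -705)), Add(-9, Pow(-641, 2))) = Add(Add(-211, 497025, -5640), Add(-9, 410881)) = Add(491174, 410872) = 902046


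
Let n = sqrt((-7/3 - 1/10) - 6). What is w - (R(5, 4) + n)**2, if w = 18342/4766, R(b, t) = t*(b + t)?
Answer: -91773011/71490 - 12*I*sqrt(7590)/5 ≈ -1283.7 - 209.09*I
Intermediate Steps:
w = 9171/2383 (w = 18342*(1/4766) = 9171/2383 ≈ 3.8485)
n = I*sqrt(7590)/30 (n = sqrt((-7*1/3 - 1*1/10) - 6) = sqrt((-7/3 - 1/10) - 6) = sqrt(-73/30 - 6) = sqrt(-253/30) = I*sqrt(7590)/30 ≈ 2.904*I)
w - (R(5, 4) + n)**2 = 9171/2383 - (4*(5 + 4) + I*sqrt(7590)/30)**2 = 9171/2383 - (4*9 + I*sqrt(7590)/30)**2 = 9171/2383 - (36 + I*sqrt(7590)/30)**2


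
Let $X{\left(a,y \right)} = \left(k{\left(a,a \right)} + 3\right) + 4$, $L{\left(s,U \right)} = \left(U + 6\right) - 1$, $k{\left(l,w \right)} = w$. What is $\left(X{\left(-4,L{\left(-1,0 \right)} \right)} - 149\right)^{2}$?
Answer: $21316$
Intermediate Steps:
$L{\left(s,U \right)} = 5 + U$ ($L{\left(s,U \right)} = \left(6 + U\right) - 1 = 5 + U$)
$X{\left(a,y \right)} = 7 + a$ ($X{\left(a,y \right)} = \left(a + 3\right) + 4 = \left(3 + a\right) + 4 = 7 + a$)
$\left(X{\left(-4,L{\left(-1,0 \right)} \right)} - 149\right)^{2} = \left(\left(7 - 4\right) - 149\right)^{2} = \left(3 - 149\right)^{2} = \left(-146\right)^{2} = 21316$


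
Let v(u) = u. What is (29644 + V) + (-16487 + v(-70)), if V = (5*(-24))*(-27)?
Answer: 16327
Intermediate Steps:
V = 3240 (V = -120*(-27) = 3240)
(29644 + V) + (-16487 + v(-70)) = (29644 + 3240) + (-16487 - 70) = 32884 - 16557 = 16327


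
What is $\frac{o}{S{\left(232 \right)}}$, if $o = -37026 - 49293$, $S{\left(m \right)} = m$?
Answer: $- \frac{86319}{232} \approx -372.06$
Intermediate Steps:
$o = -86319$
$\frac{o}{S{\left(232 \right)}} = - \frac{86319}{232}$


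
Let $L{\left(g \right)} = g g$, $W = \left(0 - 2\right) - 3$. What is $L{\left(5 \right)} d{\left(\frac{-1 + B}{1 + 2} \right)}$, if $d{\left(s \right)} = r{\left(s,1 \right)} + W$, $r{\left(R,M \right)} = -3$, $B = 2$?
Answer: $-200$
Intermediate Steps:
$W = -5$ ($W = -2 - 3 = -5$)
$L{\left(g \right)} = g^{2}$
$d{\left(s \right)} = -8$ ($d{\left(s \right)} = -3 - 5 = -8$)
$L{\left(5 \right)} d{\left(\frac{-1 + B}{1 + 2} \right)} = 5^{2} \left(-8\right) = 25 \left(-8\right) = -200$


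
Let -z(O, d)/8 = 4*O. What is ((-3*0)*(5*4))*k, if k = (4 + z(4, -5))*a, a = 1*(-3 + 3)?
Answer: 0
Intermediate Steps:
z(O, d) = -32*O
a = 0 (a = 1*0 = 0)
k = 0 (k = (4 - 32*4)*0 = (4 - 128)*0 = -124*0 = 0)
((-3*0)*(5*4))*k = ((-3*0)*(5*4))*0 = (0*20)*0 = 0*0 = 0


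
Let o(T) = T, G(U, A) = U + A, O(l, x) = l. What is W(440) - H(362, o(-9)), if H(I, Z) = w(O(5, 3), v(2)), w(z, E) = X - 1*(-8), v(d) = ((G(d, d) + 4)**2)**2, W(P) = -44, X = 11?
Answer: -63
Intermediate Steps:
G(U, A) = A + U
v(d) = (4 + 2*d)**4 (v(d) = (((d + d) + 4)**2)**2 = ((2*d + 4)**2)**2 = ((4 + 2*d)**2)**2 = (4 + 2*d)**4)
w(z, E) = 19 (w(z, E) = 11 - 1*(-8) = 11 + 8 = 19)
H(I, Z) = 19
W(440) - H(362, o(-9)) = -44 - 1*19 = -44 - 19 = -63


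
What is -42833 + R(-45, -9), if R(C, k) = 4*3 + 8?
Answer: -42813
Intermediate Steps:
R(C, k) = 20 (R(C, k) = 12 + 8 = 20)
-42833 + R(-45, -9) = -42833 + 20 = -42813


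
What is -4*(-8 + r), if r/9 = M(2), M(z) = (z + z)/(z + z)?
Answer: -4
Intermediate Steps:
M(z) = 1 (M(z) = (2*z)/((2*z)) = (2*z)*(1/(2*z)) = 1)
r = 9 (r = 9*1 = 9)
-4*(-8 + r) = -4*(-8 + 9) = -4*1 = -4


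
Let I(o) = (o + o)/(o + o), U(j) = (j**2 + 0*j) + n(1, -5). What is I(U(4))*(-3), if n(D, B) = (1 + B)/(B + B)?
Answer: -3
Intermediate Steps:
n(D, B) = (1 + B)/(2*B) (n(D, B) = (1 + B)/((2*B)) = (1 + B)*(1/(2*B)) = (1 + B)/(2*B))
U(j) = 2/5 + j**2 (U(j) = (j**2 + 0*j) + (1/2)*(1 - 5)/(-5) = (j**2 + 0) + (1/2)*(-1/5)*(-4) = j**2 + 2/5 = 2/5 + j**2)
I(o) = 1 (I(o) = (2*o)/((2*o)) = (2*o)*(1/(2*o)) = 1)
I(U(4))*(-3) = 1*(-3) = -3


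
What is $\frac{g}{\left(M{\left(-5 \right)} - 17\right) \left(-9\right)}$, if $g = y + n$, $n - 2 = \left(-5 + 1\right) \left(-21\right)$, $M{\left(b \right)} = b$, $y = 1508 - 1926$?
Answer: $- \frac{166}{99} \approx -1.6768$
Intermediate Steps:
$y = -418$ ($y = 1508 - 1926 = -418$)
$n = 86$ ($n = 2 + \left(-5 + 1\right) \left(-21\right) = 2 - -84 = 2 + 84 = 86$)
$g = -332$ ($g = -418 + 86 = -332$)
$\frac{g}{\left(M{\left(-5 \right)} - 17\right) \left(-9\right)} = - \frac{332}{\left(-5 - 17\right) \left(-9\right)} = - \frac{332}{\left(-22\right) \left(-9\right)} = - \frac{332}{198} = \left(-332\right) \frac{1}{198} = - \frac{166}{99}$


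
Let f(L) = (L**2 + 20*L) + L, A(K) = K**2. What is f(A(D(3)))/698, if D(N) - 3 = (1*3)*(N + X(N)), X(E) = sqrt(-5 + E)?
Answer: 4077/349 + 9828*I*sqrt(2)/349 ≈ 11.682 + 39.825*I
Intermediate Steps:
D(N) = 3 + 3*N + 3*sqrt(-5 + N) (D(N) = 3 + (1*3)*(N + sqrt(-5 + N)) = 3 + 3*(N + sqrt(-5 + N)) = 3 + (3*N + 3*sqrt(-5 + N)) = 3 + 3*N + 3*sqrt(-5 + N))
f(L) = L**2 + 21*L
f(A(D(3)))/698 = ((3 + 3*3 + 3*sqrt(-5 + 3))**2*(21 + (3 + 3*3 + 3*sqrt(-5 + 3))**2))/698 = ((3 + 9 + 3*sqrt(-2))**2*(21 + (3 + 9 + 3*sqrt(-2))**2))*(1/698) = ((3 + 9 + 3*(I*sqrt(2)))**2*(21 + (3 + 9 + 3*(I*sqrt(2)))**2))*(1/698) = ((3 + 9 + 3*I*sqrt(2))**2*(21 + (3 + 9 + 3*I*sqrt(2))**2))*(1/698) = ((12 + 3*I*sqrt(2))**2*(21 + (12 + 3*I*sqrt(2))**2))*(1/698) = (12 + 3*I*sqrt(2))**2*(21 + (12 + 3*I*sqrt(2))**2)/698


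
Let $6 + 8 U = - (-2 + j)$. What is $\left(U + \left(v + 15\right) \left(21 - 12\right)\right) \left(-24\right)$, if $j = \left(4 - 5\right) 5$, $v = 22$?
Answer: $-7995$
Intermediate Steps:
$j = -5$ ($j = \left(-1\right) 5 = -5$)
$U = \frac{1}{8}$ ($U = - \frac{3}{4} + \frac{\left(-1\right) \left(-2 - 5\right)}{8} = - \frac{3}{4} + \frac{\left(-1\right) \left(-7\right)}{8} = - \frac{3}{4} + \frac{1}{8} \cdot 7 = - \frac{3}{4} + \frac{7}{8} = \frac{1}{8} \approx 0.125$)
$\left(U + \left(v + 15\right) \left(21 - 12\right)\right) \left(-24\right) = \left(\frac{1}{8} + \left(22 + 15\right) \left(21 - 12\right)\right) \left(-24\right) = \left(\frac{1}{8} + 37 \cdot 9\right) \left(-24\right) = \left(\frac{1}{8} + 333\right) \left(-24\right) = \frac{2665}{8} \left(-24\right) = -7995$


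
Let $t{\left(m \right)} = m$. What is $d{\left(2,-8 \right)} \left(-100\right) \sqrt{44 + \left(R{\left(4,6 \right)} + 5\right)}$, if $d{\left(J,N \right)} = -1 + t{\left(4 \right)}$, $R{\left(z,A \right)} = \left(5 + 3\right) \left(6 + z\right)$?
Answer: $- 300 \sqrt{129} \approx -3407.3$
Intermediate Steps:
$R{\left(z,A \right)} = 48 + 8 z$ ($R{\left(z,A \right)} = 8 \left(6 + z\right) = 48 + 8 z$)
$d{\left(J,N \right)} = 3$ ($d{\left(J,N \right)} = -1 + 4 = 3$)
$d{\left(2,-8 \right)} \left(-100\right) \sqrt{44 + \left(R{\left(4,6 \right)} + 5\right)} = 3 \left(-100\right) \sqrt{44 + \left(\left(48 + 8 \cdot 4\right) + 5\right)} = - 300 \sqrt{44 + \left(\left(48 + 32\right) + 5\right)} = - 300 \sqrt{44 + \left(80 + 5\right)} = - 300 \sqrt{44 + 85} = - 300 \sqrt{129}$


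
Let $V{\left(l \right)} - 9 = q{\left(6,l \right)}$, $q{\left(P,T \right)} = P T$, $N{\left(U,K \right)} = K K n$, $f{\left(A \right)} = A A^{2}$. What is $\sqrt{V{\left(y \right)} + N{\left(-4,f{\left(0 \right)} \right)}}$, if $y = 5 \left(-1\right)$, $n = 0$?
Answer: $i \sqrt{21} \approx 4.5826 i$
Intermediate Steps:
$f{\left(A \right)} = A^{3}$
$N{\left(U,K \right)} = 0$ ($N{\left(U,K \right)} = K K 0 = K^{2} \cdot 0 = 0$)
$y = -5$
$V{\left(l \right)} = 9 + 6 l$
$\sqrt{V{\left(y \right)} + N{\left(-4,f{\left(0 \right)} \right)}} = \sqrt{\left(9 + 6 \left(-5\right)\right) + 0} = \sqrt{\left(9 - 30\right) + 0} = \sqrt{-21 + 0} = \sqrt{-21} = i \sqrt{21}$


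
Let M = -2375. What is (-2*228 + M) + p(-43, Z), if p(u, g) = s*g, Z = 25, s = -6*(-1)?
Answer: -2681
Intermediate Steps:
s = 6
p(u, g) = 6*g
(-2*228 + M) + p(-43, Z) = (-2*228 - 2375) + 6*25 = (-456 - 2375) + 150 = -2831 + 150 = -2681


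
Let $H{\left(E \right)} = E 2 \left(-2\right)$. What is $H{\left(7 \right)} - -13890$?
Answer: $13862$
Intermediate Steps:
$H{\left(E \right)} = - 4 E$ ($H{\left(E \right)} = 2 E \left(-2\right) = - 4 E$)
$H{\left(7 \right)} - -13890 = \left(-4\right) 7 - -13890 = -28 + 13890 = 13862$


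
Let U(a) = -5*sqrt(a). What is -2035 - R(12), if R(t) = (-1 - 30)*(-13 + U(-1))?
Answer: -2438 - 155*I ≈ -2438.0 - 155.0*I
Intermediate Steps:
R(t) = 403 + 155*I (R(t) = (-1 - 30)*(-13 - 5*I) = -31*(-13 - 5*I) = 403 + 155*I)
-2035 - R(12) = -2035 - (403 + 155*I) = -2035 + (-403 - 155*I) = -2438 - 155*I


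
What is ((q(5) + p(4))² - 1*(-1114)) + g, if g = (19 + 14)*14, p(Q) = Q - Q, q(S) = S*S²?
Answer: 17201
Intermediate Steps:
q(S) = S³
p(Q) = 0
g = 462 (g = 33*14 = 462)
((q(5) + p(4))² - 1*(-1114)) + g = ((5³ + 0)² - 1*(-1114)) + 462 = ((125 + 0)² + 1114) + 462 = (125² + 1114) + 462 = (15625 + 1114) + 462 = 16739 + 462 = 17201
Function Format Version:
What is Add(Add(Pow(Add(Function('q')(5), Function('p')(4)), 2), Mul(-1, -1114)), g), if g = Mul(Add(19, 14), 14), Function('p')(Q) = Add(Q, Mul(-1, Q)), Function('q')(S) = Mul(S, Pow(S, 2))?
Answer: 17201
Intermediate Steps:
Function('q')(S) = Pow(S, 3)
Function('p')(Q) = 0
g = 462 (g = Mul(33, 14) = 462)
Add(Add(Pow(Add(Function('q')(5), Function('p')(4)), 2), Mul(-1, -1114)), g) = Add(Add(Pow(Add(Pow(5, 3), 0), 2), Mul(-1, -1114)), 462) = Add(Add(Pow(Add(125, 0), 2), 1114), 462) = Add(Add(Pow(125, 2), 1114), 462) = Add(Add(15625, 1114), 462) = Add(16739, 462) = 17201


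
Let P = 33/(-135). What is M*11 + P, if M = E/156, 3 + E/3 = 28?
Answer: 11803/2340 ≈ 5.0440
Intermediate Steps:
E = 75 (E = -9 + 3*28 = -9 + 84 = 75)
P = -11/45 (P = 33*(-1/135) = -11/45 ≈ -0.24444)
M = 25/52 (M = 75/156 = 75*(1/156) = 25/52 ≈ 0.48077)
M*11 + P = (25/52)*11 - 11/45 = 275/52 - 11/45 = 11803/2340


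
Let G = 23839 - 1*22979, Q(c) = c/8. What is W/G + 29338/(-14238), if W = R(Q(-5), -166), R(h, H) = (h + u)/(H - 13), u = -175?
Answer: -3611032937/1753438176 ≈ -2.0594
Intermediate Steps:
Q(c) = c/8 (Q(c) = c*(⅛) = c/8)
G = 860 (G = 23839 - 22979 = 860)
R(h, H) = (-175 + h)/(-13 + H) (R(h, H) = (h - 175)/(H - 13) = (-175 + h)/(-13 + H))
W = 1405/1432 (W = (-175 + (⅛)*(-5))/(-13 - 166) = (-175 - 5/8)/(-179) = -1/179*(-1405/8) = 1405/1432 ≈ 0.98114)
W/G + 29338/(-14238) = (1405/1432)/860 + 29338/(-14238) = (1405/1432)*(1/860) + 29338*(-1/14238) = 281/246304 - 14669/7119 = -3611032937/1753438176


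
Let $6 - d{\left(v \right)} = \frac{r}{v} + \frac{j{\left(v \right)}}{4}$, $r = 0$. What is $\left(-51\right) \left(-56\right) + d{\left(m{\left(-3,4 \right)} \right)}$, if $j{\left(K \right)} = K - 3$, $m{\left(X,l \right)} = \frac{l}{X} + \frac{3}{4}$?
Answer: $\frac{137419}{48} \approx 2862.9$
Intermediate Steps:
$m{\left(X,l \right)} = \frac{3}{4} + \frac{l}{X}$ ($m{\left(X,l \right)} = \frac{l}{X} + 3 \cdot \frac{1}{4} = \frac{l}{X} + \frac{3}{4} = \frac{3}{4} + \frac{l}{X}$)
$j{\left(K \right)} = -3 + K$
$d{\left(v \right)} = \frac{27}{4} - \frac{v}{4}$ ($d{\left(v \right)} = 6 - \left(\frac{0}{v} + \frac{-3 + v}{4}\right) = 6 - \left(0 + \left(-3 + v\right) \frac{1}{4}\right) = 6 - \left(0 + \left(- \frac{3}{4} + \frac{v}{4}\right)\right) = 6 - \left(- \frac{3}{4} + \frac{v}{4}\right) = \frac{27}{4} - \frac{v}{4}$)
$\left(-51\right) \left(-56\right) + d{\left(m{\left(-3,4 \right)} \right)} = \left(-51\right) \left(-56\right) + \left(\frac{27}{4} - \frac{\frac{3}{4} + \frac{4}{-3}}{4}\right) = 2856 + \left(\frac{27}{4} - \frac{\frac{3}{4} + 4 \left(- \frac{1}{3}\right)}{4}\right) = 2856 + \left(\frac{27}{4} - \frac{\frac{3}{4} - \frac{4}{3}}{4}\right) = 2856 + \left(\frac{27}{4} - - \frac{7}{48}\right) = 2856 + \left(\frac{27}{4} + \frac{7}{48}\right) = 2856 + \frac{331}{48} = \frac{137419}{48}$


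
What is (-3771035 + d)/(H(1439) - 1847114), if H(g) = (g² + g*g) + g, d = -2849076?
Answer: -6620111/2295767 ≈ -2.8836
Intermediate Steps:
H(g) = g + 2*g² (H(g) = (g² + g²) + g = 2*g² + g = g + 2*g²)
(-3771035 + d)/(H(1439) - 1847114) = (-3771035 - 2849076)/(1439*(1 + 2*1439) - 1847114) = -6620111/(1439*(1 + 2878) - 1847114) = -6620111/(1439*2879 - 1847114) = -6620111/(4142881 - 1847114) = -6620111/2295767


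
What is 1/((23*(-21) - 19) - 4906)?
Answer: -1/5408 ≈ -0.00018491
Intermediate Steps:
1/((23*(-21) - 19) - 4906) = 1/((-483 - 19) - 4906) = 1/(-502 - 4906) = 1/(-5408) = -1/5408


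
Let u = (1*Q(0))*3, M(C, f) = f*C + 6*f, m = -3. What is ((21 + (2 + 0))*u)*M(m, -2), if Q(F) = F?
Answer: 0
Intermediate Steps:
M(C, f) = 6*f + C*f (M(C, f) = C*f + 6*f = 6*f + C*f)
u = 0 (u = (1*0)*3 = 0*3 = 0)
((21 + (2 + 0))*u)*M(m, -2) = ((21 + (2 + 0))*0)*(-2*(6 - 3)) = ((21 + 2)*0)*(-2*3) = (23*0)*(-6) = 0*(-6) = 0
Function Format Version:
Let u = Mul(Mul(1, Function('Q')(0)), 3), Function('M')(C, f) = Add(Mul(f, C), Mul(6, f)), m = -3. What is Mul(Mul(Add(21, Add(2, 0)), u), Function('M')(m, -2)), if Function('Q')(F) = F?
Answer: 0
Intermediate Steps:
Function('M')(C, f) = Add(Mul(6, f), Mul(C, f)) (Function('M')(C, f) = Add(Mul(C, f), Mul(6, f)) = Add(Mul(6, f), Mul(C, f)))
u = 0 (u = Mul(Mul(1, 0), 3) = Mul(0, 3) = 0)
Mul(Mul(Add(21, Add(2, 0)), u), Function('M')(m, -2)) = Mul(Mul(Add(21, Add(2, 0)), 0), Mul(-2, Add(6, -3))) = Mul(Mul(Add(21, 2), 0), Mul(-2, 3)) = Mul(Mul(23, 0), -6) = Mul(0, -6) = 0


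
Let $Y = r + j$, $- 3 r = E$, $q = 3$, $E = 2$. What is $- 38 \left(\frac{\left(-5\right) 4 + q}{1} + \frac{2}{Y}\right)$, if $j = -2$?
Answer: $\frac{1349}{2} \approx 674.5$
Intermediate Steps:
$r = - \frac{2}{3}$ ($r = \left(- \frac{1}{3}\right) 2 = - \frac{2}{3} \approx -0.66667$)
$Y = - \frac{8}{3}$ ($Y = - \frac{2}{3} - 2 = - \frac{8}{3} \approx -2.6667$)
$- 38 \left(\frac{\left(-5\right) 4 + q}{1} + \frac{2}{Y}\right) = - 38 \left(\frac{\left(-5\right) 4 + 3}{1} + \frac{2}{- \frac{8}{3}}\right) = - 38 \left(\left(-20 + 3\right) 1 + 2 \left(- \frac{3}{8}\right)\right) = - 38 \left(\left(-17\right) 1 - \frac{3}{4}\right) = - 38 \left(-17 - \frac{3}{4}\right) = \left(-38\right) \left(- \frac{71}{4}\right) = \frac{1349}{2}$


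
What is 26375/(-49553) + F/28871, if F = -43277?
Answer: -2905977806/1430644663 ≈ -2.0312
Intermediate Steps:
26375/(-49553) + F/28871 = 26375/(-49553) - 43277/28871 = 26375*(-1/49553) - 43277*1/28871 = -26375/49553 - 43277/28871 = -2905977806/1430644663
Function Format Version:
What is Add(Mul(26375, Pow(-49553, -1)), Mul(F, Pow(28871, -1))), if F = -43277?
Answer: Rational(-2905977806, 1430644663) ≈ -2.0312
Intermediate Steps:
Add(Mul(26375, Pow(-49553, -1)), Mul(F, Pow(28871, -1))) = Add(Mul(26375, Pow(-49553, -1)), Mul(-43277, Pow(28871, -1))) = Add(Mul(26375, Rational(-1, 49553)), Mul(-43277, Rational(1, 28871))) = Add(Rational(-26375, 49553), Rational(-43277, 28871)) = Rational(-2905977806, 1430644663)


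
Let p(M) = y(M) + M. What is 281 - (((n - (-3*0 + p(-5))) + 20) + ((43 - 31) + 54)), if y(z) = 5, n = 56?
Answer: 139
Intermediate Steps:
p(M) = 5 + M
281 - (((n - (-3*0 + p(-5))) + 20) + ((43 - 31) + 54)) = 281 - (((56 - (-3*0 + (5 - 5))) + 20) + ((43 - 31) + 54)) = 281 - (((56 - (0 + 0)) + 20) + (12 + 54)) = 281 - (((56 - 1*0) + 20) + 66) = 281 - (((56 + 0) + 20) + 66) = 281 - ((56 + 20) + 66) = 281 - (76 + 66) = 281 - 1*142 = 281 - 142 = 139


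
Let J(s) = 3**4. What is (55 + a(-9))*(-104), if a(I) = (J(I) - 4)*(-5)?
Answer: 34320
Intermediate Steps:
J(s) = 81
a(I) = -385 (a(I) = (81 - 4)*(-5) = 77*(-5) = -385)
(55 + a(-9))*(-104) = (55 - 385)*(-104) = -330*(-104) = 34320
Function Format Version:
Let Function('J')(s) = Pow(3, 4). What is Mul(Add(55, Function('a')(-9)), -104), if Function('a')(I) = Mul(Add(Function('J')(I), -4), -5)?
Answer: 34320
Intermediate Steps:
Function('J')(s) = 81
Function('a')(I) = -385 (Function('a')(I) = Mul(Add(81, -4), -5) = Mul(77, -5) = -385)
Mul(Add(55, Function('a')(-9)), -104) = Mul(Add(55, -385), -104) = Mul(-330, -104) = 34320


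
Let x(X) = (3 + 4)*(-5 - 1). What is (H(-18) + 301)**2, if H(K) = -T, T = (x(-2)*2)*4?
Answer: 405769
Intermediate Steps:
x(X) = -42 (x(X) = 7*(-6) = -42)
T = -336 (T = -42*2*4 = -84*4 = -336)
H(K) = 336 (H(K) = -1*(-336) = 336)
(H(-18) + 301)**2 = (336 + 301)**2 = 637**2 = 405769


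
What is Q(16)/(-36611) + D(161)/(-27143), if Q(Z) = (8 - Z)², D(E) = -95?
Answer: 1740893/993732373 ≈ 0.0017519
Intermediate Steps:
Q(16)/(-36611) + D(161)/(-27143) = (-8 + 16)²/(-36611) - 95/(-27143) = 8²*(-1/36611) - 95*(-1/27143) = 64*(-1/36611) + 95/27143 = -64/36611 + 95/27143 = 1740893/993732373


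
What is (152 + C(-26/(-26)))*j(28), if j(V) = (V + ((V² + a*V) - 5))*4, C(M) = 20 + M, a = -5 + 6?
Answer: 577820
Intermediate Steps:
a = 1
j(V) = -20 + 4*V² + 8*V (j(V) = (V + ((V² + 1*V) - 5))*4 = (V + ((V² + V) - 5))*4 = (V + ((V + V²) - 5))*4 = (V + (-5 + V + V²))*4 = (-5 + V² + 2*V)*4 = -20 + 4*V² + 8*V)
(152 + C(-26/(-26)))*j(28) = (152 + (20 - 26/(-26)))*(-20 + 4*28² + 8*28) = (152 + (20 - 26*(-1/26)))*(-20 + 4*784 + 224) = (152 + (20 + 1))*(-20 + 3136 + 224) = (152 + 21)*3340 = 173*3340 = 577820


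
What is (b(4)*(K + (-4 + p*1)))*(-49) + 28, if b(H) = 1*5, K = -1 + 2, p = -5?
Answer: 1988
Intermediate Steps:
K = 1
b(H) = 5
(b(4)*(K + (-4 + p*1)))*(-49) + 28 = (5*(1 + (-4 - 5*1)))*(-49) + 28 = (5*(1 + (-4 - 5)))*(-49) + 28 = (5*(1 - 9))*(-49) + 28 = (5*(-8))*(-49) + 28 = -40*(-49) + 28 = 1960 + 28 = 1988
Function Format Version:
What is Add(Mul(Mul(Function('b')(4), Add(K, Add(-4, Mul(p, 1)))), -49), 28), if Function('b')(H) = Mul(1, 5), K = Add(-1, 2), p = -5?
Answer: 1988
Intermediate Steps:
K = 1
Function('b')(H) = 5
Add(Mul(Mul(Function('b')(4), Add(K, Add(-4, Mul(p, 1)))), -49), 28) = Add(Mul(Mul(5, Add(1, Add(-4, Mul(-5, 1)))), -49), 28) = Add(Mul(Mul(5, Add(1, Add(-4, -5))), -49), 28) = Add(Mul(Mul(5, Add(1, -9)), -49), 28) = Add(Mul(Mul(5, -8), -49), 28) = Add(Mul(-40, -49), 28) = Add(1960, 28) = 1988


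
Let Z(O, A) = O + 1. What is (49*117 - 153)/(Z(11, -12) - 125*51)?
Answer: -620/707 ≈ -0.87694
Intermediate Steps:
Z(O, A) = 1 + O
(49*117 - 153)/(Z(11, -12) - 125*51) = (49*117 - 153)/((1 + 11) - 125*51) = (5733 - 153)/(12 - 6375) = 5580/(-6363) = 5580*(-1/6363) = -620/707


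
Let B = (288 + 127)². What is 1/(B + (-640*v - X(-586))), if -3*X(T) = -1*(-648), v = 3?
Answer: 1/170521 ≈ 5.8644e-6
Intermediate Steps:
X(T) = -216 (X(T) = -(-1)*(-648)/3 = -⅓*648 = -216)
B = 172225 (B = 415² = 172225)
1/(B + (-640*v - X(-586))) = 1/(172225 + (-640*3 - 1*(-216))) = 1/(172225 + (-1920 + 216)) = 1/(172225 - 1704) = 1/170521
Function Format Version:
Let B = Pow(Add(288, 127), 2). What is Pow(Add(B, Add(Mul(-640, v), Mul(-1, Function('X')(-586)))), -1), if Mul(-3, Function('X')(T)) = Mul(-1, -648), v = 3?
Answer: Rational(1, 170521) ≈ 5.8644e-6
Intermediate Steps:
Function('X')(T) = -216 (Function('X')(T) = Mul(Rational(-1, 3), Mul(-1, -648)) = Mul(Rational(-1, 3), 648) = -216)
B = 172225 (B = Pow(415, 2) = 172225)
Pow(Add(B, Add(Mul(-640, v), Mul(-1, Function('X')(-586)))), -1) = Pow(Add(172225, Add(Mul(-640, 3), Mul(-1, -216))), -1) = Pow(Add(172225, Add(-1920, 216)), -1) = Pow(Add(172225, -1704), -1) = Pow(170521, -1) = Rational(1, 170521)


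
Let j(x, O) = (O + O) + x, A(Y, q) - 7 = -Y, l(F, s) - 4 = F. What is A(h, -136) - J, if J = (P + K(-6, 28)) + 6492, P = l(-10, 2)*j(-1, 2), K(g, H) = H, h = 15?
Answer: -6510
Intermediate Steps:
l(F, s) = 4 + F
A(Y, q) = 7 - Y
j(x, O) = x + 2*O (j(x, O) = 2*O + x = x + 2*O)
P = -18 (P = (4 - 10)*(-1 + 2*2) = -6*(-1 + 4) = -6*3 = -18)
J = 6502 (J = (-18 + 28) + 6492 = 10 + 6492 = 6502)
A(h, -136) - J = (7 - 1*15) - 1*6502 = (7 - 15) - 6502 = -8 - 6502 = -6510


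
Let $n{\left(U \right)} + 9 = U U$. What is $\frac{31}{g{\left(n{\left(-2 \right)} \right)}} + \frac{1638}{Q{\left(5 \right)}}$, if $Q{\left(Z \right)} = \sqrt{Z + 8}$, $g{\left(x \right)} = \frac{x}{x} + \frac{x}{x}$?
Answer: $\frac{31}{2} + 126 \sqrt{13} \approx 469.8$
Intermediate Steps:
$n{\left(U \right)} = -9 + U^{2}$ ($n{\left(U \right)} = -9 + U U = -9 + U^{2}$)
$g{\left(x \right)} = 2$ ($g{\left(x \right)} = 1 + 1 = 2$)
$Q{\left(Z \right)} = \sqrt{8 + Z}$
$\frac{31}{g{\left(n{\left(-2 \right)} \right)}} + \frac{1638}{Q{\left(5 \right)}} = \frac{31}{2} + \frac{1638}{\sqrt{8 + 5}} = 31 \cdot \frac{1}{2} + \frac{1638}{\sqrt{13}} = \frac{31}{2} + 1638 \frac{\sqrt{13}}{13} = \frac{31}{2} + 126 \sqrt{13}$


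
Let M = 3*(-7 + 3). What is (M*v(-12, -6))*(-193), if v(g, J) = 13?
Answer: 30108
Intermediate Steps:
M = -12 (M = 3*(-4) = -12)
(M*v(-12, -6))*(-193) = -12*13*(-193) = -156*(-193) = 30108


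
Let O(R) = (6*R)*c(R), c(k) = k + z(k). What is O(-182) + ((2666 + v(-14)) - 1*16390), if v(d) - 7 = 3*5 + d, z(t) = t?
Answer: 383772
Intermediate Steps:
v(d) = 22 + d (v(d) = 7 + (3*5 + d) = 7 + (15 + d) = 22 + d)
c(k) = 2*k (c(k) = k + k = 2*k)
O(R) = 12*R² (O(R) = (6*R)*(2*R) = 12*R²)
O(-182) + ((2666 + v(-14)) - 1*16390) = 12*(-182)² + ((2666 + (22 - 14)) - 1*16390) = 12*33124 + ((2666 + 8) - 16390) = 397488 + (2674 - 16390) = 397488 - 13716 = 383772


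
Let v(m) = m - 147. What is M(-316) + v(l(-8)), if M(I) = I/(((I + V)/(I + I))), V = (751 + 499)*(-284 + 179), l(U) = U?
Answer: -10296221/65783 ≈ -156.52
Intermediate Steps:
v(m) = -147 + m
V = -131250 (V = 1250*(-105) = -131250)
M(I) = 2*I²/(-131250 + I) (M(I) = I/(((I - 131250)/(I + I))) = I/(((-131250 + I)/((2*I)))) = I/(((-131250 + I)*(1/(2*I)))) = I/(((-131250 + I)/(2*I))) = I*(2*I/(-131250 + I)) = 2*I²/(-131250 + I))
M(-316) + v(l(-8)) = 2*(-316)²/(-131250 - 316) + (-147 - 8) = 2*99856/(-131566) - 155 = 2*99856*(-1/131566) - 155 = -99856/65783 - 155 = -10296221/65783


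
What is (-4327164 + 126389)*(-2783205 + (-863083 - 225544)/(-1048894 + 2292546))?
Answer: 14540308661959197425/1243652 ≈ 1.1692e+13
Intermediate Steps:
(-4327164 + 126389)*(-2783205 + (-863083 - 225544)/(-1048894 + 2292546)) = -4200775*(-2783205 - 1088627/1243652) = -4200775*(-3461339553287/1243652) = 14540308661959197425/1243652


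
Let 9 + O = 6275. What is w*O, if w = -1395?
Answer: -8741070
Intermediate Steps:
O = 6266 (O = -9 + 6275 = 6266)
w*O = -1395*6266 = -8741070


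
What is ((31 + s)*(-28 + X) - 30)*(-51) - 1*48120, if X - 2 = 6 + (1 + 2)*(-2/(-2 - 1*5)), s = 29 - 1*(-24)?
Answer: 35418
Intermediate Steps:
s = 53 (s = 29 + 24 = 53)
X = 62/7 (X = 2 + (6 + (1 + 2)*(-2/(-2 - 1*5))) = 2 + (6 + 3*(-2/(-2 - 5))) = 2 + (6 + 3*(-2/(-7))) = 2 + (6 + 3*(-2*(-⅐))) = 2 + (6 + 3*(2/7)) = 2 + (6 + 6/7) = 2 + 48/7 = 62/7 ≈ 8.8571)
((31 + s)*(-28 + X) - 30)*(-51) - 1*48120 = ((31 + 53)*(-28 + 62/7) - 30)*(-51) - 1*48120 = (84*(-134/7) - 30)*(-51) - 48120 = (-1608 - 30)*(-51) - 48120 = -1638*(-51) - 48120 = 83538 - 48120 = 35418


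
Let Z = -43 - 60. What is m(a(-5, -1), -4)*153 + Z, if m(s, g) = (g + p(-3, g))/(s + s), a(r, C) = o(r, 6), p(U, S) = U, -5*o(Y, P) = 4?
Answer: 4531/8 ≈ 566.38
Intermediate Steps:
o(Y, P) = -4/5 (o(Y, P) = -1/5*4 = -4/5)
Z = -103
a(r, C) = -4/5
m(s, g) = (-3 + g)/(2*s) (m(s, g) = (g - 3)/(s + s) = (-3 + g)/((2*s)) = (-3 + g)*(1/(2*s)) = (-3 + g)/(2*s))
m(a(-5, -1), -4)*153 + Z = ((-3 - 4)/(2*(-4/5)))*153 - 103 = ((1/2)*(-5/4)*(-7))*153 - 103 = (35/8)*153 - 103 = 5355/8 - 103 = 4531/8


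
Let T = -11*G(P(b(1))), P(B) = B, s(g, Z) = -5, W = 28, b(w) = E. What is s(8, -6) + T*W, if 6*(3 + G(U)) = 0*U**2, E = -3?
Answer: 919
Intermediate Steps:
b(w) = -3
G(U) = -3 (G(U) = -3 + (0*U**2)/6 = -3 + (1/6)*0 = -3 + 0 = -3)
T = 33 (T = -11*(-3) = 33)
s(8, -6) + T*W = -5 + 33*28 = -5 + 924 = 919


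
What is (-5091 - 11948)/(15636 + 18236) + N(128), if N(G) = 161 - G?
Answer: 1100737/33872 ≈ 32.497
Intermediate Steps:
(-5091 - 11948)/(15636 + 18236) + N(128) = (-5091 - 11948)/(15636 + 18236) + (161 - 1*128) = -17039/33872 + (161 - 128) = -17039*1/33872 + 33 = -17039/33872 + 33 = 1100737/33872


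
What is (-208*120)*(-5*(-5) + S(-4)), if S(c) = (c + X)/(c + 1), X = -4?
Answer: -690560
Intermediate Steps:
S(c) = (-4 + c)/(1 + c) (S(c) = (c - 4)/(c + 1) = (-4 + c)/(1 + c))
(-208*120)*(-5*(-5) + S(-4)) = (-208*120)*(-5*(-5) + (-4 - 4)/(1 - 4)) = -24960*(25 - 8/(-3)) = -24960*(25 - ⅓*(-8)) = -24960*(25 + 8/3) = -24960*83/3 = -690560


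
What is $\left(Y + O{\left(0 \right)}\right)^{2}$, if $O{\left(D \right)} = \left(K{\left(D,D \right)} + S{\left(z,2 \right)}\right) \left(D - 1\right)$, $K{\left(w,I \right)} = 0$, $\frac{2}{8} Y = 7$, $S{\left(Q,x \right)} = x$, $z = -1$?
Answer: $676$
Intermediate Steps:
$Y = 28$ ($Y = 4 \cdot 7 = 28$)
$O{\left(D \right)} = -2 + 2 D$ ($O{\left(D \right)} = \left(0 + 2\right) \left(D - 1\right) = 2 \left(-1 + D\right) = -2 + 2 D$)
$\left(Y + O{\left(0 \right)}\right)^{2} = \left(28 + \left(-2 + 2 \cdot 0\right)\right)^{2} = \left(28 + \left(-2 + 0\right)\right)^{2} = \left(28 - 2\right)^{2} = 26^{2} = 676$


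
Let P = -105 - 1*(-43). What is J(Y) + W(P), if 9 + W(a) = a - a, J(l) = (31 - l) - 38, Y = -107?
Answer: 91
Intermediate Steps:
J(l) = -7 - l
P = -62 (P = -105 + 43 = -62)
W(a) = -9 (W(a) = -9 + (a - a) = -9 + 0 = -9)
J(Y) + W(P) = (-7 - 1*(-107)) - 9 = (-7 + 107) - 9 = 100 - 9 = 91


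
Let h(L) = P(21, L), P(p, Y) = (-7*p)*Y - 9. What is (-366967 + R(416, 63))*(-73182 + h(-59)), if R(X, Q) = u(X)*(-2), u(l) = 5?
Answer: 23676622086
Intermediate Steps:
P(p, Y) = -9 - 7*Y*p (P(p, Y) = -7*Y*p - 9 = -9 - 7*Y*p)
R(X, Q) = -10 (R(X, Q) = 5*(-2) = -10)
h(L) = -9 - 147*L (h(L) = -9 - 7*L*21 = -9 - 147*L)
(-366967 + R(416, 63))*(-73182 + h(-59)) = (-366967 - 10)*(-73182 + (-9 - 147*(-59))) = -366977*(-73182 + (-9 + 8673)) = -366977*(-73182 + 8664) = -366977*(-64518) = 23676622086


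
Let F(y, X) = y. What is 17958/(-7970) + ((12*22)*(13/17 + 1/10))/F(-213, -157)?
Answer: -15992649/4809895 ≈ -3.3249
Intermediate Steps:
17958/(-7970) + ((12*22)*(13/17 + 1/10))/F(-213, -157) = 17958/(-7970) + ((12*22)*(13/17 + 1/10))/(-213) = 17958*(-1/7970) + (264*(13*(1/17) + 1*(⅒)))*(-1/213) = -8979/3985 + (264*(13/17 + ⅒))*(-1/213) = -8979/3985 + (264*(147/170))*(-1/213) = -8979/3985 + (19404/85)*(-1/213) = -8979/3985 - 6468/6035 = -15992649/4809895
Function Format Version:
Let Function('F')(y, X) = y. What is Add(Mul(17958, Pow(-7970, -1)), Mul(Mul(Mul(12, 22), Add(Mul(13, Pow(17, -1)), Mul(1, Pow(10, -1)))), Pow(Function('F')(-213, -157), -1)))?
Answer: Rational(-15992649, 4809895) ≈ -3.3249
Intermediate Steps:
Add(Mul(17958, Pow(-7970, -1)), Mul(Mul(Mul(12, 22), Add(Mul(13, Pow(17, -1)), Mul(1, Pow(10, -1)))), Pow(Function('F')(-213, -157), -1))) = Add(Mul(17958, Pow(-7970, -1)), Mul(Mul(Mul(12, 22), Add(Mul(13, Pow(17, -1)), Mul(1, Pow(10, -1)))), Pow(-213, -1))) = Add(Mul(17958, Rational(-1, 7970)), Mul(Mul(264, Add(Mul(13, Rational(1, 17)), Mul(1, Rational(1, 10)))), Rational(-1, 213))) = Add(Rational(-8979, 3985), Mul(Mul(264, Add(Rational(13, 17), Rational(1, 10))), Rational(-1, 213))) = Add(Rational(-8979, 3985), Mul(Mul(264, Rational(147, 170)), Rational(-1, 213))) = Add(Rational(-8979, 3985), Mul(Rational(19404, 85), Rational(-1, 213))) = Add(Rational(-8979, 3985), Rational(-6468, 6035)) = Rational(-15992649, 4809895)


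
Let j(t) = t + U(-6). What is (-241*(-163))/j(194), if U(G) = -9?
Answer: 39283/185 ≈ 212.34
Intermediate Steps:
j(t) = -9 + t (j(t) = t - 9 = -9 + t)
(-241*(-163))/j(194) = (-241*(-163))/(-9 + 194) = 39283/185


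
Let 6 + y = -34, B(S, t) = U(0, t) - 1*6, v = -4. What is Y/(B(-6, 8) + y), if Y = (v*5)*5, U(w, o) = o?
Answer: 50/19 ≈ 2.6316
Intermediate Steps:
Y = -100 (Y = -4*5*5 = -20*5 = -100)
B(S, t) = -6 + t (B(S, t) = t - 1*6 = t - 6 = -6 + t)
y = -40 (y = -6 - 34 = -40)
Y/(B(-6, 8) + y) = -100/((-6 + 8) - 40) = -100/(2 - 40) = -100/(-38) = -100*(-1/38) = 50/19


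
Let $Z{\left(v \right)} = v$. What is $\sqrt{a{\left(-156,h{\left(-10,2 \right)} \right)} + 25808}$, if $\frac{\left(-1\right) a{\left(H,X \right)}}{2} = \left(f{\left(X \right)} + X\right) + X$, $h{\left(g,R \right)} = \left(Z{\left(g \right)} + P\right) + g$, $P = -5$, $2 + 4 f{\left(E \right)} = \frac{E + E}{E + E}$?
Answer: $\frac{\sqrt{103634}}{2} \approx 160.96$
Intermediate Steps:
$f{\left(E \right)} = - \frac{1}{4}$ ($f{\left(E \right)} = - \frac{1}{2} + \frac{\left(E + E\right) \frac{1}{E + E}}{4} = - \frac{1}{2} + \frac{2 E \frac{1}{2 E}}{4} = - \frac{1}{2} + \frac{1}{4} \cdot 1 = - \frac{1}{2} + \frac{1}{4} = - \frac{1}{4}$)
$h{\left(g,R \right)} = -5 + 2 g$ ($h{\left(g,R \right)} = \left(g - 5\right) + g = \left(-5 + g\right) + g = -5 + 2 g$)
$a{\left(H,X \right)} = \frac{1}{2} - 4 X$ ($a{\left(H,X \right)} = - 2 \left(\left(- \frac{1}{4} + X\right) + X\right) = - 2 \left(- \frac{1}{4} + 2 X\right) = \frac{1}{2} - 4 X$)
$\sqrt{a{\left(-156,h{\left(-10,2 \right)} \right)} + 25808} = \sqrt{\left(\frac{1}{2} - 4 \left(-5 + 2 \left(-10\right)\right)\right) + 25808} = \sqrt{\left(\frac{1}{2} - 4 \left(-5 - 20\right)\right) + 25808} = \sqrt{\left(\frac{1}{2} - -100\right) + 25808} = \sqrt{\left(\frac{1}{2} + 100\right) + 25808} = \sqrt{\frac{201}{2} + 25808} = \sqrt{\frac{51817}{2}} = \frac{\sqrt{103634}}{2}$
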